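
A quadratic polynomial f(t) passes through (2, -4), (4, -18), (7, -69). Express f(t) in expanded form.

f(t) = -2t^2 + 5t - 6

Using the Lagrange interpolation formula with nodes 2, 4, 7:
  L_0(t) = (t - 4)(t - 7) / 10
  L_1(t) = (t - 2)(t - 7) / -6
  L_2(t) = (t - 2)(t - 4) / 15
Then f(t) = -4·L_0(t) - 18·L_1(t) - 69·L_2(t).
Expanding and collecting terms gives f(t) = -2t^2 + 5t - 6.
Check: f(4) = -18. ✓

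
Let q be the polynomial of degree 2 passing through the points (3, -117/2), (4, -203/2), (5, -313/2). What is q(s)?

Write q(s) = as^2 + bs + c. Substituting each data point gives a linear system:
  9a + 3b + c = -117/2
  16a + 4b + c = -203/2
  25a + 5b + c = -313/2
Solving the system yields a = -6, b = -1, c = -3/2.
So q(s) = -6s^2 - s - 3/2.
Check: q(5) = -313/2. ✓

q(s) = -6s^2 - s - 3/2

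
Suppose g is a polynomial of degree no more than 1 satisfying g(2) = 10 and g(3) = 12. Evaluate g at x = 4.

Write g(x) = ax + b. Substituting each data point gives a linear system:
  2a + b = 10
  3a + b = 12
Solving the system yields a = 2, b = 6.
So g(x) = 2x + 6.
Then g(4) = 14.

14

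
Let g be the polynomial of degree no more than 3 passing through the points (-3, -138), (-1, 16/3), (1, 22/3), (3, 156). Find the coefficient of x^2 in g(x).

1/3

Write g(x) = ax^3 + bx^2 + cx + d. Substituting each data point gives a linear system:
  -27a + 9b - 3c + d = -138
  -a + b - c + d = 16/3
  a + b + c + d = 22/3
  27a + 9b + 3c + d = 156
Solving the system yields a = 6, b = 1/3, c = -5, d = 6.
So g(x) = 6x^3 + (1/3)x^2 - 5x + 6.
The coefficient of x^2 is 1/3.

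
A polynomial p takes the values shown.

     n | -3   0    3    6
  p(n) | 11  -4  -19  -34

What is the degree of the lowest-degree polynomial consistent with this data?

1

Forward differences of the values at n = -3, 0, 3, 6:
  p  : 11  -4  -19  -34
  Δ  : -15  -15  -15
  Δ^2: 0  0
  Δ^3: 0
The first differences are constant (-15) and nonzero, while all higher differences vanish, so the minimal degree is 1.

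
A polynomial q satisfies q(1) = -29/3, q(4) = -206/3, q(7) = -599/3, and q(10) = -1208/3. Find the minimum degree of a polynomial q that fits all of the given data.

Forward differences of the values at x = 1, 4, 7, 10:
  q  : -29/3  -206/3  -599/3  -1208/3
  Δ  : -59  -131  -203
  Δ^2: -72  -72
  Δ^3: 0
The second differences are constant (-72) and nonzero, while all higher differences vanish, so the minimal degree is 2.

2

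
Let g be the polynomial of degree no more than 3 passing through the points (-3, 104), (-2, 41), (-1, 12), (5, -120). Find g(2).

9

Using the Lagrange interpolation formula with nodes -3, -2, -1, 5:
  L_0(n) = (n + 2)(n + 1)(n - 5) / -16
  L_1(n) = (n + 3)(n + 1)(n - 5) / 7
  L_2(n) = (n + 3)(n + 2)(n - 5) / -12
  L_3(n) = (n + 3)(n + 2)(n + 1) / 336
Then g(n) = 104·L_0(n) + 41·L_1(n) + 12·L_2(n) - 120·L_3(n).
Expanding and collecting terms gives g(n) = -2n^3 + 5n^2 + 5.
Evaluating at n = 2: g(2) = 9.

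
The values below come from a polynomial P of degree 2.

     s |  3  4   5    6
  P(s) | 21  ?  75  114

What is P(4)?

44

The 3 known points determine the degree-2 polynomial uniquely.
Write P(s) = as^2 + bs + c. Substituting each data point gives a linear system:
  9a + 3b + c = 21
  25a + 5b + c = 75
  36a + 6b + c = 114
Solving the system yields a = 4, b = -5, c = 0.
So P(s) = 4s^2 - 5s.
Then P(4) = 44.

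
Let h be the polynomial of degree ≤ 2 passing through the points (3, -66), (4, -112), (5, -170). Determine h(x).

Using the Lagrange interpolation formula with nodes 3, 4, 5:
  L_0(x) = (x - 4)(x - 5) / 2
  L_1(x) = (x - 3)(x - 5) / -1
  L_2(x) = (x - 3)(x - 4) / 2
Then h(x) = -66·L_0(x) - 112·L_1(x) - 170·L_2(x).
Expanding and collecting terms gives h(x) = -6x² - 4x.
Check: h(4) = -112. ✓

h(x) = -6x^2 - 4x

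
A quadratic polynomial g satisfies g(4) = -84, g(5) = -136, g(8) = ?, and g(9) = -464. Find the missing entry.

The 3 known points determine the degree-2 polynomial uniquely.
Write g(t) = at^2 + bt + c. Substituting each data point gives a linear system:
  16a + 4b + c = -84
  25a + 5b + c = -136
  81a + 9b + c = -464
Solving the system yields a = -6, b = 2, c = 4.
So g(t) = -6t² + 2t + 4.
Then g(8) = -364.

-364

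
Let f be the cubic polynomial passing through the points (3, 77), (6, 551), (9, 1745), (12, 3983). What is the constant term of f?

-1

Write f(u) = au^3 + bu^2 + cu + d. Substituting each data point gives a linear system:
  27a + 9b + 3c + d = 77
  216a + 36b + 6c + d = 551
  729a + 81b + 9c + d = 1745
  1728a + 144b + 12c + d = 3983
Solving the system yields a = 2, b = 4, c = -4, d = -1.
So f(u) = 2u^3 + 4u^2 - 4u - 1.
The constant term is -1.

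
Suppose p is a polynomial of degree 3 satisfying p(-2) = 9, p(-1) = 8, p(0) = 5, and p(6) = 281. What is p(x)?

Using the Lagrange interpolation formula with nodes -2, -1, 0, 6:
  L_0(x) = (x + 1)x(x - 6) / -16
  L_1(x) = (x + 2)x(x - 6) / 7
  L_2(x) = (x + 2)(x + 1)(x - 6) / -12
  L_3(x) = (x + 2)(x + 1)x / 336
Then p(x) = 9·L_0(x) + 8·L_1(x) + 5·L_2(x) + 281·L_3(x).
Expanding and collecting terms gives p(x) = x^3 + 2x^2 - 2x + 5.
Check: p(-2) = 9. ✓

p(x) = x^3 + 2x^2 - 2x + 5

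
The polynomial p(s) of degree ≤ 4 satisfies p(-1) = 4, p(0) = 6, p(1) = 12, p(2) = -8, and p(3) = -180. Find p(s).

p(s) = -4s^4 + 3s^3 + 6s^2 + s + 6

Write p(s) = as^4 + bs^3 + cs^2 + ds + e. Substituting each data point gives a linear system:
  a - b + c - d + e = 4
  e = 6
  a + b + c + d + e = 12
  16a + 8b + 4c + 2d + e = -8
  81a + 27b + 9c + 3d + e = -180
Solving the system yields a = -4, b = 3, c = 6, d = 1, e = 6.
So p(s) = -4s^4 + 3s^3 + 6s^2 + s + 6.
Check: p(0) = 6. ✓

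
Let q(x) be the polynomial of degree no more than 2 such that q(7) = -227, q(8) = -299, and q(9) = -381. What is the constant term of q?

-3

Write q(x) = ax^2 + bx + c. Substituting each data point gives a linear system:
  49a + 7b + c = -227
  64a + 8b + c = -299
  81a + 9b + c = -381
Solving the system yields a = -5, b = 3, c = -3.
So q(x) = -5x² + 3x - 3.
The constant term is -3.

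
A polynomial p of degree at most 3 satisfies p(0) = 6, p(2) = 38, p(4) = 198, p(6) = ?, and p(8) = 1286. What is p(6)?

582

On equispaced nodes a degree-3 polynomial has vanishing fourth forward difference, so
  p(0) - 4·p(2) + 6·p(4) - 4·p(6) + p(8) = 0.
Substituting the known values and solving for p(6):
  -4·p(6) = -2328
  p(6) = 582.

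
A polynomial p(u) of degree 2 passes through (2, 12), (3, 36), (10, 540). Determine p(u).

Write p(u) = au^2 + bu + c. Substituting each data point gives a linear system:
  4a + 2b + c = 12
  9a + 3b + c = 36
  100a + 10b + c = 540
Solving the system yields a = 6, b = -6, c = 0.
So p(u) = 6u² - 6u.
Check: p(3) = 36. ✓

p(u) = 6u^2 - 6u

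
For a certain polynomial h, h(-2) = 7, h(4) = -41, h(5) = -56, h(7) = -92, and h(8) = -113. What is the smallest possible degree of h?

Divided differences on the nodes -2, 4, 5, 7, 8:
  order 0: 7  -41  -56  -92  -113
  order 1: -8  -15  -18  -21
  order 2: -1  -1  -1
  order 3: 0  0
  order 4: 0
The order-2 divided differences are all -1 (nonzero) and every higher order vanishes, so the data lies on a polynomial of degree exactly 2.

2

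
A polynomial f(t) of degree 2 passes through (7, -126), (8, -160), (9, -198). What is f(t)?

f(t) = -2t^2 - 4t

Write f(t) = at^2 + bt + c. Substituting each data point gives a linear system:
  49a + 7b + c = -126
  64a + 8b + c = -160
  81a + 9b + c = -198
Solving the system yields a = -2, b = -4, c = 0.
So f(t) = -2t² - 4t.
Check: f(8) = -160. ✓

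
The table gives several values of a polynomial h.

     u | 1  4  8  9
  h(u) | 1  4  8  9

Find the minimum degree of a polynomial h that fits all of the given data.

1

Divided differences on the nodes 1, 4, 8, 9:
  order 0: 1  4  8  9
  order 1: 1  1  1
  order 2: 0  0
  order 3: 0
The order-1 divided differences are all 1 (nonzero) and every higher order vanishes, so the data lies on a polynomial of degree exactly 1.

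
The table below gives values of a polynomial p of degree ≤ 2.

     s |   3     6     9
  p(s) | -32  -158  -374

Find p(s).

Write p(s) = as^2 + bs + c. Substituting each data point gives a linear system:
  9a + 3b + c = -32
  36a + 6b + c = -158
  81a + 9b + c = -374
Solving the system yields a = -5, b = 3, c = 4.
So p(s) = -5s² + 3s + 4.
Check: p(9) = -374. ✓

p(s) = -5s^2 + 3s + 4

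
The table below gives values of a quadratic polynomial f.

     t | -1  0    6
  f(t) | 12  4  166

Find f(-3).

58

Using the Lagrange interpolation formula with nodes -1, 0, 6:
  L_0(t) = t(t - 6) / 7
  L_1(t) = (t + 1)(t - 6) / -6
  L_2(t) = (t + 1)t / 42
Then f(t) = 12·L_0(t) + 4·L_1(t) + 166·L_2(t).
Expanding and collecting terms gives f(t) = 5t² - 3t + 4.
Evaluating at t = -3: f(-3) = 58.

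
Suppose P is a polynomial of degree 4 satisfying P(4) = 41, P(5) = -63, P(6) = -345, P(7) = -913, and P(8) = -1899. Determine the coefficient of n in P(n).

3

Write P(n) = an^4 + bn^3 + cn^2 + dn + e. Substituting each data point gives a linear system:
  256a + 64b + 16c + 4d + e = 41
  625a + 125b + 25c + 5d + e = -63
  1296a + 216b + 36c + 6d + e = -345
  2401a + 343b + 49c + 7d + e = -913
  4096a + 512b + 64c + 8d + e = -1899
Solving the system yields a = -1, b = 4, c = 2, d = 3, e = -3.
So P(n) = -n⁴ + 4n³ + 2n² + 3n - 3.
The coefficient of n is 3.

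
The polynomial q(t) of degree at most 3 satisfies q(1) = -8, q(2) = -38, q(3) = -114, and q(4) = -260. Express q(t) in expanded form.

Write q(t) = at^3 + bt^2 + ct + d. Substituting each data point gives a linear system:
  a + b + c + d = -8
  8a + 4b + 2c + d = -38
  27a + 9b + 3c + d = -114
  64a + 16b + 4c + d = -260
Solving the system yields a = -4, b = 1, c = -5, d = 0.
So q(t) = -4t³ + t² - 5t.
Check: q(3) = -114. ✓

q(t) = -4t^3 + t^2 - 5t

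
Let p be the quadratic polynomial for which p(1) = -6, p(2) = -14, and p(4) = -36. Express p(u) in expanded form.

p(u) = -u^2 - 5u

Write p(u) = au^2 + bu + c. Substituting each data point gives a linear system:
  a + b + c = -6
  4a + 2b + c = -14
  16a + 4b + c = -36
Solving the system yields a = -1, b = -5, c = 0.
So p(u) = -u^2 - 5u.
Check: p(2) = -14. ✓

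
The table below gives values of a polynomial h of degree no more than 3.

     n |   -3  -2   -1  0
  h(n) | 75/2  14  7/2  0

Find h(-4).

Write h(n) = an^3 + bn^2 + cn + d. Substituting each data point gives a linear system:
  -27a + 9b - 3c + d = 75/2
  -8a + 4b - 2c + d = 14
  -a + b - c + d = 7/2
  d = 0
Solving the system yields a = -1, b = 1/2, c = -2, d = 0.
So h(n) = -n^3 + (1/2)n^2 - 2n.
Then h(-4) = 80.

80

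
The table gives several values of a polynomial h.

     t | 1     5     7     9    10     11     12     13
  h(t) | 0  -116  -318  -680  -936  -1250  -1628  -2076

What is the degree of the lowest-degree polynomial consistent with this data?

Divided differences on the nodes 1, 5, 7, 9, 10, 11, 12, 13:
  order 0: 0  -116  -318  -680  -936  -1250  -1628  -2076
  order 1: -29  -101  -181  -256  -314  -378  -448
  order 2: -12  -20  -25  -29  -32  -35
  order 3: -1  -1  -1  -1  -1
  order 4: 0  0  0  0
  order 5: 0  0  0
  order 6: 0  0
  order 7: 0
The order-3 divided differences are all -1 (nonzero) and every higher order vanishes, so the data lies on a polynomial of degree exactly 3.

3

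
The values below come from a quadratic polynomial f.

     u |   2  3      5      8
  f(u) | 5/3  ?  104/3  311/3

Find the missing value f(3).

26/3

The 3 known points determine the degree-2 polynomial uniquely.
Write f(u) = au^2 + bu + c. Substituting each data point gives a linear system:
  4a + 2b + c = 5/3
  25a + 5b + c = 104/3
  64a + 8b + c = 311/3
Solving the system yields a = 2, b = -3, c = -1/3.
So f(u) = 2u^2 - 3u - 1/3.
Then f(3) = 26/3.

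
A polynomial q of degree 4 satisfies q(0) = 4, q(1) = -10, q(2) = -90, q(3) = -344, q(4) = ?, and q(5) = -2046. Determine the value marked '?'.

-928

On equispaced nodes a degree-4 polynomial has vanishing fifth forward difference, so
  - q(0) + 5·q(1) - 10·q(2) + 10·q(3) - 5·q(4) + q(5) = 0.
Substituting the known values and solving for q(4):
  -5·q(4) = 4640
  q(4) = -928.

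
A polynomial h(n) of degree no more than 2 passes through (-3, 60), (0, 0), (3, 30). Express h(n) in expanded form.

h(n) = 5n^2 - 5n

Write h(n) = an^2 + bn + c. Substituting each data point gives a linear system:
  9a - 3b + c = 60
  c = 0
  9a + 3b + c = 30
Solving the system yields a = 5, b = -5, c = 0.
So h(n) = 5n² - 5n.
Check: h(0) = 0. ✓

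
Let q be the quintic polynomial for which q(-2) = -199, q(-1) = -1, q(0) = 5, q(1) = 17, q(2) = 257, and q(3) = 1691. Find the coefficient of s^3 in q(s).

Write q(s) = as^5 + bs^4 + cs^3 + ds^2 + es + k. Substituting each data point gives a linear system:
  -32a + 16b - 8c + 4d - 2e + k = -199
  -a + b - c + d - e + k = -1
  k = 5
  a + b + c + d + e + k = 17
  32a + 16b + 8c + 4d + 2e + k = 257
  243a + 81b + 27c + 9d + 3e + k = 1691
Solving the system yields a = 6, b = 1, c = 5, d = 2, e = -2, k = 5.
So q(s) = 6s^5 + s^4 + 5s^3 + 2s^2 - 2s + 5.
The coefficient of s^3 is 5.

5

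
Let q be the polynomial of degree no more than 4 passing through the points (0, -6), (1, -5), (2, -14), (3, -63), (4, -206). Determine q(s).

Write q(s) = as^4 + bs^3 + cs^2 + ds + e. Substituting each data point gives a linear system:
  e = -6
  a + b + c + d + e = -5
  16a + 8b + 4c + 2d + e = -14
  81a + 27b + 9c + 3d + e = -63
  256a + 64b + 16c + 4d + e = -206
Solving the system yields a = -1, b = 1, c = -1, d = 2, e = -6.
So q(s) = -s^4 + s^3 - s^2 + 2s - 6.
Check: q(4) = -206. ✓

q(s) = -s^4 + s^3 - s^2 + 2s - 6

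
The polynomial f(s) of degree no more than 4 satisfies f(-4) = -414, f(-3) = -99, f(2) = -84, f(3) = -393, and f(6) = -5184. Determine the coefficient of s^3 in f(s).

-6

Write f(s) = as^4 + bs^3 + cs^2 + ds + e. Substituting each data point gives a linear system:
  256a - 64b + 16c - 4d + e = -414
  81a - 27b + 9c - 3d + e = -99
  16a + 8b + 4c + 2d + e = -84
  81a + 27b + 9c + 3d + e = -393
  1296a + 216b + 36c + 6d + e = -5184
Solving the system yields a = -3, b = -6, c = -1, d = 5, e = 6.
So f(s) = -3s^4 - 6s^3 - s^2 + 5s + 6.
The coefficient of s^3 is -6.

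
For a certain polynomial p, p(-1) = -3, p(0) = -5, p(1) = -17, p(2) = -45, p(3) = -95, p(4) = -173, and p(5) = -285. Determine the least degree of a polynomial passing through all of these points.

Forward differences of the values at s = -1, 0, 1, 2, 3, 4, 5:
  p  : -3  -5  -17  -45  -95  -173  -285
  Δ  : -2  -12  -28  -50  -78  -112
  Δ^2: -10  -16  -22  -28  -34
  Δ^3: -6  -6  -6  -6
  Δ^4: 0  0  0
  Δ^5: 0  0
  Δ^6: 0
The third differences are constant (-6) and nonzero, while all higher differences vanish, so the minimal degree is 3.

3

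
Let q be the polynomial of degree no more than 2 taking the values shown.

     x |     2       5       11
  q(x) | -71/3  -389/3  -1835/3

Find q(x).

Using the Lagrange interpolation formula with nodes 2, 5, 11:
  L_0(x) = (x - 5)(x - 11) / 27
  L_1(x) = (x - 2)(x - 11) / -18
  L_2(x) = (x - 2)(x - 5) / 54
Then q(x) = -71/3·L_0(x) - 389/3·L_1(x) - 1835/3·L_2(x).
Expanding and collecting terms gives q(x) = -5x² - (1/3)x - 3.
Check: q(11) = -1835/3. ✓

q(x) = -5x^2 - (1/3)x - 3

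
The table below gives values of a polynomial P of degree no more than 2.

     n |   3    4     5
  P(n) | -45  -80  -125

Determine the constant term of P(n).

0

Write P(n) = an^2 + bn + c. Substituting each data point gives a linear system:
  9a + 3b + c = -45
  16a + 4b + c = -80
  25a + 5b + c = -125
Solving the system yields a = -5, b = 0, c = 0.
So P(n) = -5n^2.
The constant term is 0.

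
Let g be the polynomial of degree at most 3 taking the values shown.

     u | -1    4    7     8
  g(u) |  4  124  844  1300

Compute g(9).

1894

Using the Lagrange interpolation formula with nodes -1, 4, 7, 8:
  L_0(u) = (u - 4)(u - 7)(u - 8) / -360
  L_1(u) = (u + 1)(u - 7)(u - 8) / 60
  L_2(u) = (u + 1)(u - 4)(u - 8) / -24
  L_3(u) = (u + 1)(u - 4)(u - 7) / 36
Then g(u) = 4·L_0(u) + 124·L_1(u) + 844·L_2(u) + 1300·L_3(u).
Expanding and collecting terms gives g(u) = 3u³ - 3u² - 6u + 4.
Evaluating at u = 9: g(9) = 1894.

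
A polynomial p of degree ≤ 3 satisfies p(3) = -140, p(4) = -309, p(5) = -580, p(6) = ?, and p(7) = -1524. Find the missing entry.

-977

On equispaced nodes a degree-3 polynomial has vanishing fourth forward difference, so
  p(3) - 4·p(4) + 6·p(5) - 4·p(6) + p(7) = 0.
Substituting the known values and solving for p(6):
  -4·p(6) = 3908
  p(6) = -977.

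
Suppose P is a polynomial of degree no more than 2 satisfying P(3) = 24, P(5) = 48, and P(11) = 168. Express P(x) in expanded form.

P(x) = x^2 + 4x + 3

Using the Lagrange interpolation formula with nodes 3, 5, 11:
  L_0(x) = (x - 5)(x - 11) / 16
  L_1(x) = (x - 3)(x - 11) / -12
  L_2(x) = (x - 3)(x - 5) / 48
Then P(x) = 24·L_0(x) + 48·L_1(x) + 168·L_2(x).
Expanding and collecting terms gives P(x) = x^2 + 4x + 3.
Check: P(5) = 48. ✓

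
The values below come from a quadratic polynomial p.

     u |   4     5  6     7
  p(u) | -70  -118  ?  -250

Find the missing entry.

-178

The 3 known points determine the degree-2 polynomial uniquely.
Write p(u) = au^2 + bu + c. Substituting each data point gives a linear system:
  16a + 4b + c = -70
  25a + 5b + c = -118
  49a + 7b + c = -250
Solving the system yields a = -6, b = 6, c = 2.
So p(u) = -6u² + 6u + 2.
Then p(6) = -178.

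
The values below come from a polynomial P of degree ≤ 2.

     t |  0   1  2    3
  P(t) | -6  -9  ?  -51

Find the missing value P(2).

On equispaced nodes a degree-2 polynomial has vanishing third forward difference, so
  - P(0) + 3·P(1) - 3·P(2) + P(3) = 0.
Substituting the known values and solving for P(2):
  -3·P(2) = 72
  P(2) = -24.

-24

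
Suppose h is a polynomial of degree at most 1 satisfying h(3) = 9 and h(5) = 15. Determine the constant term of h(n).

Write h(n) = an + b. Substituting each data point gives a linear system:
  3a + b = 9
  5a + b = 15
Solving the system yields a = 3, b = 0.
So h(n) = 3n.
The constant term is 0.

0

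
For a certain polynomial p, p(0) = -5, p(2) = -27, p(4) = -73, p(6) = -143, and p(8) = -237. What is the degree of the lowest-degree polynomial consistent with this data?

2

Forward differences of the values at x = 0, 2, 4, 6, 8:
  p  : -5  -27  -73  -143  -237
  Δ  : -22  -46  -70  -94
  Δ^2: -24  -24  -24
  Δ^3: 0  0
  Δ^4: 0
The second differences are constant (-24) and nonzero, while all higher differences vanish, so the minimal degree is 2.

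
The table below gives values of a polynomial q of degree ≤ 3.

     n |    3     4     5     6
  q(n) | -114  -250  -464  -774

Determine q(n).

q(n) = -3n^3 - 3n^2 - 4n + 6

Write q(n) = an^3 + bn^2 + cn + d. Substituting each data point gives a linear system:
  27a + 9b + 3c + d = -114
  64a + 16b + 4c + d = -250
  125a + 25b + 5c + d = -464
  216a + 36b + 6c + d = -774
Solving the system yields a = -3, b = -3, c = -4, d = 6.
So q(n) = -3n^3 - 3n^2 - 4n + 6.
Check: q(6) = -774. ✓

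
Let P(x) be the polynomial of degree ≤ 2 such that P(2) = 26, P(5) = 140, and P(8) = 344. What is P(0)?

Write P(x) = ax^2 + bx + c. Substituting each data point gives a linear system:
  4a + 2b + c = 26
  25a + 5b + c = 140
  64a + 8b + c = 344
Solving the system yields a = 5, b = 3, c = 0.
So P(x) = 5x^2 + 3x.
Then P(0) = 0.

0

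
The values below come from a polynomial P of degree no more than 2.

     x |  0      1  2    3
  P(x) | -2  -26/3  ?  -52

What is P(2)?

-76/3

On equispaced nodes a degree-2 polynomial has vanishing third forward difference, so
  - P(0) + 3·P(1) - 3·P(2) + P(3) = 0.
Substituting the known values and solving for P(2):
  -3·P(2) = 76
  P(2) = -76/3.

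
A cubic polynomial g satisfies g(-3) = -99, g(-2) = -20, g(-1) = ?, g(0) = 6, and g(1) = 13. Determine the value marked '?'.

5

The 4 known points determine the degree-3 polynomial uniquely.
Write g(t) = at^3 + bt^2 + ct + d. Substituting each data point gives a linear system:
  -27a + 9b - 3c + d = -99
  -8a + 4b - 2c + d = -20
  d = 6
  a + b + c + d = 13
Solving the system yields a = 5, b = 3, c = -1, d = 6.
So g(t) = 5t^3 + 3t^2 - t + 6.
Then g(-1) = 5.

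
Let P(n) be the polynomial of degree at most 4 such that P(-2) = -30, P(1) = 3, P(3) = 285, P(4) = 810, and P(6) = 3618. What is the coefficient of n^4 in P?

2

Write P(n) = an^4 + bn^3 + cn^2 + dn + e. Substituting each data point gives a linear system:
  16a - 8b + 4c - 2d + e = -30
  a + b + c + d + e = 3
  81a + 27b + 9c + 3d + e = 285
  256a + 64b + 16c + 4d + e = 810
  1296a + 216b + 36c + 6d + e = 3618
Solving the system yields a = 2, b = 5, c = -2, d = 4, e = -6.
So P(n) = 2n^4 + 5n^3 - 2n^2 + 4n - 6.
The leading coefficient is 2.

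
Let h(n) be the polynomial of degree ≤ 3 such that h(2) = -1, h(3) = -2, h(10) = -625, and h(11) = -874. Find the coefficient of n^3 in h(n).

-1

Write h(n) = an^3 + bn^2 + cn + d. Substituting each data point gives a linear system:
  8a + 4b + 2c + d = -1
  27a + 9b + 3c + d = -2
  1000a + 100b + 10c + d = -625
  1331a + 121b + 11c + d = -874
Solving the system yields a = -1, b = 4, c = -2, d = -5.
So h(n) = -n^3 + 4n^2 - 2n - 5.
The leading coefficient is -1.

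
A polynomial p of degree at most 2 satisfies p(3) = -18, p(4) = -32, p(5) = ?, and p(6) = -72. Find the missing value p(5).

-50

On equispaced nodes a degree-2 polynomial has vanishing third forward difference, so
  - p(3) + 3·p(4) - 3·p(5) + p(6) = 0.
Substituting the known values and solving for p(5):
  -3·p(5) = 150
  p(5) = -50.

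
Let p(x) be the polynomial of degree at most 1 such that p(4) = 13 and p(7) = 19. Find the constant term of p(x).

Write p(x) = ax + b. Substituting each data point gives a linear system:
  4a + b = 13
  7a + b = 19
Solving the system yields a = 2, b = 5.
So p(x) = 2x + 5.
The constant term is 5.

5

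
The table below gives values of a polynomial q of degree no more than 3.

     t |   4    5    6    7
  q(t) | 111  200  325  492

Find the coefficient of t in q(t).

Write q(t) = at^3 + bt^2 + ct + d. Substituting each data point gives a linear system:
  64a + 16b + 4c + d = 111
  125a + 25b + 5c + d = 200
  216a + 36b + 6c + d = 325
  343a + 49b + 7c + d = 492
Solving the system yields a = 1, b = 3, c = 1, d = -5.
So q(t) = t^3 + 3t^2 + t - 5.
The coefficient of t is 1.

1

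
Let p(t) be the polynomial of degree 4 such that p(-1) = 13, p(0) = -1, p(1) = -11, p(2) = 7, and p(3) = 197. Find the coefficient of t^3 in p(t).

-6

Write p(t) = at^4 + bt^3 + ct^2 + dt + e. Substituting each data point gives a linear system:
  a - b + c - d + e = 13
  e = -1
  a + b + c + d + e = -11
  16a + 8b + 4c + 2d + e = 7
  81a + 27b + 9c + 3d + e = 197
Solving the system yields a = 5, b = -6, c = -3, d = -6, e = -1.
So p(t) = 5t⁴ - 6t³ - 3t² - 6t - 1.
The coefficient of t^3 is -6.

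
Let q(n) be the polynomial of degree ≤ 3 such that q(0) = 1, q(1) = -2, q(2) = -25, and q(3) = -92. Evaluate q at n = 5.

Using the Lagrange interpolation formula with nodes 0, 1, 2, 3:
  L_0(n) = (n - 1)(n - 2)(n - 3) / -6
  L_1(n) = n(n - 2)(n - 3) / 2
  L_2(n) = n(n - 1)(n - 3) / -2
  L_3(n) = n(n - 1)(n - 2) / 6
Then q(n) = 1·L_0(n) - 2·L_1(n) - 25·L_2(n) - 92·L_3(n).
Expanding and collecting terms gives q(n) = -4n³ + 2n² - n + 1.
Evaluating at n = 5: q(5) = -454.

-454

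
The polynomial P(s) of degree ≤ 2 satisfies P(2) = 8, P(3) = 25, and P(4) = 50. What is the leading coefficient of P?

Write P(s) = as^2 + bs + c. Substituting each data point gives a linear system:
  4a + 2b + c = 8
  9a + 3b + c = 25
  16a + 4b + c = 50
Solving the system yields a = 4, b = -3, c = -2.
So P(s) = 4s² - 3s - 2.
The leading coefficient is 4.

4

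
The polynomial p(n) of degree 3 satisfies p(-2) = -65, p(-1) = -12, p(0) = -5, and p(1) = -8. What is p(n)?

Write p(n) = an^3 + bn^2 + cn + d. Substituting each data point gives a linear system:
  -8a + 4b - 2c + d = -65
  -a + b - c + d = -12
  d = -5
  a + b + c + d = -8
Solving the system yields a = 6, b = -5, c = -4, d = -5.
So p(n) = 6n³ - 5n² - 4n - 5.
Check: p(-2) = -65. ✓

p(n) = 6n^3 - 5n^2 - 4n - 5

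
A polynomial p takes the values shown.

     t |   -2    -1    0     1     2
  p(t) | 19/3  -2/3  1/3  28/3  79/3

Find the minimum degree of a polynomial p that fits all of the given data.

Forward differences of the values at t = -2, -1, 0, 1, 2:
  p  : 19/3  -2/3  1/3  28/3  79/3
  Δ  : -7  1  9  17
  Δ^2: 8  8  8
  Δ^3: 0  0
  Δ^4: 0
The second differences are constant (8) and nonzero, while all higher differences vanish, so the minimal degree is 2.

2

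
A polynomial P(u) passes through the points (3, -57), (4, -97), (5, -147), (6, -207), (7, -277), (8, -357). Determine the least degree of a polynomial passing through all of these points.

2

Forward differences of the values at u = 3, 4, 5, 6, 7, 8:
  P  : -57  -97  -147  -207  -277  -357
  Δ  : -40  -50  -60  -70  -80
  Δ^2: -10  -10  -10  -10
  Δ^3: 0  0  0
  Δ^4: 0  0
  Δ^5: 0
The second differences are constant (-10) and nonzero, while all higher differences vanish, so the minimal degree is 2.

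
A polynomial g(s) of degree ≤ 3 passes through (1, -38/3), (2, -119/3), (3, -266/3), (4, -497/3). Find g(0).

Forward differences of the values at s = 1, 2, 3, 4:
  g  : -38/3  -119/3  -266/3  -497/3
  Δ  : -27  -49  -77
  Δ^2: -22  -28
  Δ^3: -6
The third differences are constant, confirming degree 3.
Interpolating (Newton forward form) and evaluating at s = 0 gives g(0) = -5/3.

-5/3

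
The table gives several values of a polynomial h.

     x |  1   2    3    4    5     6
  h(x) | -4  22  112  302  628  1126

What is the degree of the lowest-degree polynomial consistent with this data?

Forward differences of the values at x = 1, 2, 3, 4, 5, 6:
  h  : -4  22  112  302  628  1126
  Δ  : 26  90  190  326  498
  Δ^2: 64  100  136  172
  Δ^3: 36  36  36
  Δ^4: 0  0
  Δ^5: 0
The third differences are constant (36) and nonzero, while all higher differences vanish, so the minimal degree is 3.

3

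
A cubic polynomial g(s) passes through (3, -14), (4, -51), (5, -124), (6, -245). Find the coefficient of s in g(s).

Write g(s) = as^3 + bs^2 + cs + d. Substituting each data point gives a linear system:
  27a + 9b + 3c + d = -14
  64a + 16b + 4c + d = -51
  125a + 25b + 5c + d = -124
  216a + 36b + 6c + d = -245
Solving the system yields a = -2, b = 6, c = -5, d = 1.
So g(s) = -2s^3 + 6s^2 - 5s + 1.
The coefficient of s is -5.

-5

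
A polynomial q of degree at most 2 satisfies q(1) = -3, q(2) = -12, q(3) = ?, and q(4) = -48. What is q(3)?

-27

The 3 known points determine the degree-2 polynomial uniquely.
Write q(u) = au^2 + bu + c. Substituting each data point gives a linear system:
  a + b + c = -3
  4a + 2b + c = -12
  16a + 4b + c = -48
Solving the system yields a = -3, b = 0, c = 0.
So q(u) = -3u^2.
Then q(3) = -27.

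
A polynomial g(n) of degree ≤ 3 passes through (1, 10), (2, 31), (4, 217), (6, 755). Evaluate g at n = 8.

1837

Using the Lagrange interpolation formula with nodes 1, 2, 4, 6:
  L_0(n) = (n - 2)(n - 4)(n - 6) / -15
  L_1(n) = (n - 1)(n - 4)(n - 6) / 8
  L_2(n) = (n - 1)(n - 2)(n - 6) / -12
  L_3(n) = (n - 1)(n - 2)(n - 4) / 40
Then g(n) = 10·L_0(n) + 31·L_1(n) + 217·L_2(n) + 755·L_3(n).
Expanding and collecting terms gives g(n) = 4n^3 - 4n^2 + 5n + 5.
Evaluating at n = 8: g(8) = 1837.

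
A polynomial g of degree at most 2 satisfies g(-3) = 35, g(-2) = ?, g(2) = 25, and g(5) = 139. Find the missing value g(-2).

13

The 3 known points determine the degree-2 polynomial uniquely.
Write g(x) = ax^2 + bx + c. Substituting each data point gives a linear system:
  9a - 3b + c = 35
  4a + 2b + c = 25
  25a + 5b + c = 139
Solving the system yields a = 5, b = 3, c = -1.
So g(x) = 5x² + 3x - 1.
Then g(-2) = 13.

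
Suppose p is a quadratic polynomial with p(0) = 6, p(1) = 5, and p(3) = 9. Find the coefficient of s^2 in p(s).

Write p(s) = as^2 + bs + c. Substituting each data point gives a linear system:
  c = 6
  a + b + c = 5
  9a + 3b + c = 9
Solving the system yields a = 1, b = -2, c = 6.
So p(s) = s^2 - 2s + 6.
The leading coefficient is 1.

1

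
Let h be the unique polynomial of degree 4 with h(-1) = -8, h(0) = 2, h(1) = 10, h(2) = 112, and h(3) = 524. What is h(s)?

Write h(s) = as^4 + bs^3 + cs^2 + ds + e. Substituting each data point gives a linear system:
  a - b + c - d + e = -8
  e = 2
  a + b + c + d + e = 10
  16a + 8b + 4c + 2d + e = 112
  81a + 27b + 9c + 3d + e = 524
Solving the system yields a = 5, b = 6, c = -6, d = 3, e = 2.
So h(s) = 5s⁴ + 6s³ - 6s² + 3s + 2.
Check: h(-1) = -8. ✓

h(s) = 5s^4 + 6s^3 - 6s^2 + 3s + 2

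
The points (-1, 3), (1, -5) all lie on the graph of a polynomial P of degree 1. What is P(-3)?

Using the Lagrange interpolation formula with nodes -1, 1:
  L_0(t) = (t - 1) / -2
  L_1(t) = (t + 1) / 2
Then P(t) = 3·L_0(t) - 5·L_1(t).
Expanding and collecting terms gives P(t) = -4t - 1.
Evaluating at t = -3: P(-3) = 11.

11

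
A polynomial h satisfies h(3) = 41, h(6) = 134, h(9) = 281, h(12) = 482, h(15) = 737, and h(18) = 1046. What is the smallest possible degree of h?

2

Forward differences of the values at s = 3, 6, 9, 12, 15, 18:
  h  : 41  134  281  482  737  1046
  Δ  : 93  147  201  255  309
  Δ^2: 54  54  54  54
  Δ^3: 0  0  0
  Δ^4: 0  0
  Δ^5: 0
The second differences are constant (54) and nonzero, while all higher differences vanish, so the minimal degree is 2.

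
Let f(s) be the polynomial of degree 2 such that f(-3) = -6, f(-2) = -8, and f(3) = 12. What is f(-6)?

Using the Lagrange interpolation formula with nodes -3, -2, 3:
  L_0(s) = (s + 2)(s - 3) / 6
  L_1(s) = (s + 3)(s - 3) / -5
  L_2(s) = (s + 3)(s + 2) / 30
Then f(s) = -6·L_0(s) - 8·L_1(s) + 12·L_2(s).
Expanding and collecting terms gives f(s) = s^2 + 3s - 6.
Evaluating at s = -6: f(-6) = 12.

12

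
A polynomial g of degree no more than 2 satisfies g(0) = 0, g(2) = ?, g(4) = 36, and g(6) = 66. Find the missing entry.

On equispaced nodes a degree-2 polynomial has vanishing third forward difference, so
  - g(0) + 3·g(2) - 3·g(4) + g(6) = 0.
Substituting the known values and solving for g(2):
  3·g(2) = 42
  g(2) = 14.

14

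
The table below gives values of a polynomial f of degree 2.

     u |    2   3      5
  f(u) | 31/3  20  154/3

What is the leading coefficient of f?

2

Write f(u) = au^2 + bu + c. Substituting each data point gives a linear system:
  4a + 2b + c = 31/3
  9a + 3b + c = 20
  25a + 5b + c = 154/3
Solving the system yields a = 2, b = -1/3, c = 3.
So f(u) = 2u² - (1/3)u + 3.
The leading coefficient is 2.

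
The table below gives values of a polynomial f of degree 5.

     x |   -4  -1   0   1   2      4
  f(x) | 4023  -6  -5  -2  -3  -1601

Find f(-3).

982

Using the Lagrange interpolation formula with nodes -4, -1, 0, 1, 2, 4:
  L_0(x) = (x + 1)x(x - 1)(x - 2)(x - 4) / -2880
  L_1(x) = (x + 4)x(x - 1)(x - 2)(x - 4) / 90
  L_2(x) = (x + 4)(x + 1)(x - 1)(x - 2)(x - 4) / -32
  L_3(x) = (x + 4)(x + 1)x(x - 2)(x - 4) / 30
  L_4(x) = (x + 4)(x + 1)x(x - 1)(x - 4) / -72
  L_5(x) = (x + 4)(x + 1)x(x - 1)(x - 2) / 960
Then f(x) = 4023·L_0(x) - 6·L_1(x) - 5·L_2(x) - 2·L_3(x) - 3·L_4(x) - 1601·L_5(x).
Expanding and collecting terms gives f(x) = -3x^5 + 5x^4 + 4x^3 - 4x^2 + x - 5.
Evaluating at x = -3: f(-3) = 982.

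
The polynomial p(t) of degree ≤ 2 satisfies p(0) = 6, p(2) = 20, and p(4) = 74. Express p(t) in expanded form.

p(t) = 5t^2 - 3t + 6

Write p(t) = at^2 + bt + c. Substituting each data point gives a linear system:
  c = 6
  4a + 2b + c = 20
  16a + 4b + c = 74
Solving the system yields a = 5, b = -3, c = 6.
So p(t) = 5t^2 - 3t + 6.
Check: p(4) = 74. ✓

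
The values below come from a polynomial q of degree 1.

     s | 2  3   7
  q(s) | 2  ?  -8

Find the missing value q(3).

0

The 2 known points determine the degree-1 polynomial uniquely.
Write q(s) = as + b. Substituting each data point gives a linear system:
  2a + b = 2
  7a + b = -8
Solving the system yields a = -2, b = 6.
So q(s) = -2s + 6.
Then q(3) = 0.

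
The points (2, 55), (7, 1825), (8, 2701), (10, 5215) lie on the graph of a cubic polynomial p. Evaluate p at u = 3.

Using the Lagrange interpolation formula with nodes 2, 7, 8, 10:
  L_0(u) = (u - 7)(u - 8)(u - 10) / -240
  L_1(u) = (u - 2)(u - 8)(u - 10) / 15
  L_2(u) = (u - 2)(u - 7)(u - 10) / -12
  L_3(u) = (u - 2)(u - 7)(u - 8) / 48
Then p(u) = 55·L_0(u) + 1825·L_1(u) + 2701·L_2(u) + 5215·L_3(u).
Expanding and collecting terms gives p(u) = 5u^3 + 2u^2 + u + 5.
Evaluating at u = 3: p(3) = 161.

161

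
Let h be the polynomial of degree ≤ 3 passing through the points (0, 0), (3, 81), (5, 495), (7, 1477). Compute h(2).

Write h(u) = au^3 + bu^2 + cu + d. Substituting each data point gives a linear system:
  d = 0
  27a + 9b + 3c + d = 81
  125a + 25b + 5c + d = 495
  343a + 49b + 7c + d = 1477
Solving the system yields a = 5, b = -4, c = -6, d = 0.
So h(u) = 5u³ - 4u² - 6u.
Then h(2) = 12.

12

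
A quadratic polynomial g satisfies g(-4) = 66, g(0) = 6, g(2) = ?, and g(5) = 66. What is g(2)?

The 3 known points determine the degree-2 polynomial uniquely.
Write g(t) = at^2 + bt + c. Substituting each data point gives a linear system:
  16a - 4b + c = 66
  c = 6
  25a + 5b + c = 66
Solving the system yields a = 3, b = -3, c = 6.
So g(t) = 3t² - 3t + 6.
Then g(2) = 12.

12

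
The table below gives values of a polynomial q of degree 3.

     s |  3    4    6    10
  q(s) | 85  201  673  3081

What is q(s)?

Write q(s) = as^3 + bs^2 + cs + d. Substituting each data point gives a linear system:
  27a + 9b + 3c + d = 85
  64a + 16b + 4c + d = 201
  216a + 36b + 6c + d = 673
  1000a + 100b + 10c + d = 3081
Solving the system yields a = 3, b = 1, c = -2, d = 1.
So q(s) = 3s³ + s² - 2s + 1.
Check: q(10) = 3081. ✓

q(s) = 3s^3 + s^2 - 2s + 1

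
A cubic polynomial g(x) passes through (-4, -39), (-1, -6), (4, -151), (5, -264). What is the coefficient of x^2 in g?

-6

Write g(x) = ax^3 + bx^2 + cx + d. Substituting each data point gives a linear system:
  -64a + 16b - 4c + d = -39
  -a + b - c + d = -6
  64a + 16b + 4c + d = -151
  125a + 25b + 5c + d = -264
Solving the system yields a = -1, b = -6, c = 2, d = 1.
So g(x) = -x^3 - 6x^2 + 2x + 1.
The coefficient of x^2 is -6.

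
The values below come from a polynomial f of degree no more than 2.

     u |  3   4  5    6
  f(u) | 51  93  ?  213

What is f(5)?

147

On equispaced nodes a degree-2 polynomial has vanishing third forward difference, so
  - f(3) + 3·f(4) - 3·f(5) + f(6) = 0.
Substituting the known values and solving for f(5):
  -3·f(5) = -441
  f(5) = 147.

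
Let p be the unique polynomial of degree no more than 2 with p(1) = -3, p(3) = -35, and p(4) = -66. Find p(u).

Using the Lagrange interpolation formula with nodes 1, 3, 4:
  L_0(u) = (u - 3)(u - 4) / 6
  L_1(u) = (u - 1)(u - 4) / -2
  L_2(u) = (u - 1)(u - 3) / 3
Then p(u) = -3·L_0(u) - 35·L_1(u) - 66·L_2(u).
Expanding and collecting terms gives p(u) = -5u^2 + 4u - 2.
Check: p(4) = -66. ✓

p(u) = -5u^2 + 4u - 2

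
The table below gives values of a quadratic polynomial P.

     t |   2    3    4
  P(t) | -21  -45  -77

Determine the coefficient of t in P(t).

Write P(t) = at^2 + bt + c. Substituting each data point gives a linear system:
  4a + 2b + c = -21
  9a + 3b + c = -45
  16a + 4b + c = -77
Solving the system yields a = -4, b = -4, c = 3.
So P(t) = -4t^2 - 4t + 3.
The coefficient of t is -4.

-4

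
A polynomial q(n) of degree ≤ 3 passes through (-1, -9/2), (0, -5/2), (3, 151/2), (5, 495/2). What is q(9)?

Write q(n) = an^3 + bn^2 + cn + d. Substituting each data point gives a linear system:
  -a + b - c + d = -9/2
  d = -5/2
  27a + 9b + 3c + d = 151/2
  125a + 25b + 5c + d = 495/2
Solving the system yields a = 1, b = 4, c = 5, d = -5/2.
So q(n) = n^3 + 4n^2 + 5n - 5/2.
Then q(9) = 2191/2.

2191/2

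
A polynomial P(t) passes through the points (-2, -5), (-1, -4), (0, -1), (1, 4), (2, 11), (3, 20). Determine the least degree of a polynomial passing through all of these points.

2

Forward differences of the values at t = -2, -1, 0, 1, 2, 3:
  P  : -5  -4  -1  4  11  20
  Δ  : 1  3  5  7  9
  Δ^2: 2  2  2  2
  Δ^3: 0  0  0
  Δ^4: 0  0
  Δ^5: 0
The second differences are constant (2) and nonzero, while all higher differences vanish, so the minimal degree is 2.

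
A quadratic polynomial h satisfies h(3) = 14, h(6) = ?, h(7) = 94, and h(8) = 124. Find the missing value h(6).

68

The 3 known points determine the degree-2 polynomial uniquely.
Write h(t) = at^2 + bt + c. Substituting each data point gives a linear system:
  9a + 3b + c = 14
  49a + 7b + c = 94
  64a + 8b + c = 124
Solving the system yields a = 2, b = 0, c = -4.
So h(t) = 2t^2 - 4.
Then h(6) = 68.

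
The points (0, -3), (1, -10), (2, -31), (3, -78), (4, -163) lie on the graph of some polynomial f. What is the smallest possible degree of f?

3

Forward differences of the values at x = 0, 1, 2, 3, 4:
  f  : -3  -10  -31  -78  -163
  Δ  : -7  -21  -47  -85
  Δ^2: -14  -26  -38
  Δ^3: -12  -12
  Δ^4: 0
The third differences are constant (-12) and nonzero, while all higher differences vanish, so the minimal degree is 3.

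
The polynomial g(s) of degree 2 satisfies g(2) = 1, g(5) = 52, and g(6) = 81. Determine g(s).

g(s) = 3s^2 - 4s - 3

Using the Lagrange interpolation formula with nodes 2, 5, 6:
  L_0(s) = (s - 5)(s - 6) / 12
  L_1(s) = (s - 2)(s - 6) / -3
  L_2(s) = (s - 2)(s - 5) / 4
Then g(s) = 1·L_0(s) + 52·L_1(s) + 81·L_2(s).
Expanding and collecting terms gives g(s) = 3s^2 - 4s - 3.
Check: g(6) = 81. ✓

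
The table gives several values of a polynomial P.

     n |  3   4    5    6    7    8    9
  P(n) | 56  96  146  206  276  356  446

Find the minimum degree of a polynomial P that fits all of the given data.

2

Forward differences of the values at n = 3, 4, 5, 6, 7, 8, 9:
  P  : 56  96  146  206  276  356  446
  Δ  : 40  50  60  70  80  90
  Δ^2: 10  10  10  10  10
  Δ^3: 0  0  0  0
  Δ^4: 0  0  0
  Δ^5: 0  0
  Δ^6: 0
The second differences are constant (10) and nonzero, while all higher differences vanish, so the minimal degree is 2.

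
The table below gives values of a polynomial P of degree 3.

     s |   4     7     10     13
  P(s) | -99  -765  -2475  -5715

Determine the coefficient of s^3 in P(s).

-3

Write P(s) = as^3 + bs^2 + cs + d. Substituting each data point gives a linear system:
  64a + 16b + 4c + d = -99
  343a + 49b + 7c + d = -765
  1000a + 100b + 10c + d = -2475
  2197a + 169b + 13c + d = -5715
Solving the system yields a = -3, b = 5, c = 2, d = 5.
So P(s) = -3s^3 + 5s^2 + 2s + 5.
The leading coefficient is -3.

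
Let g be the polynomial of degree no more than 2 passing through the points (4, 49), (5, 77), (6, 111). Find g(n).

g(n) = 3n^2 + n - 3

Using the Lagrange interpolation formula with nodes 4, 5, 6:
  L_0(n) = (n - 5)(n - 6) / 2
  L_1(n) = (n - 4)(n - 6) / -1
  L_2(n) = (n - 4)(n - 5) / 2
Then g(n) = 49·L_0(n) + 77·L_1(n) + 111·L_2(n).
Expanding and collecting terms gives g(n) = 3n² + n - 3.
Check: g(6) = 111. ✓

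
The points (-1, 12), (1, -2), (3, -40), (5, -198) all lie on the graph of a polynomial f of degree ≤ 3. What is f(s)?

f(s) = -2s^3 + 3s^2 - 5s + 2

Using the Lagrange interpolation formula with nodes -1, 1, 3, 5:
  L_0(s) = (s - 1)(s - 3)(s - 5) / -48
  L_1(s) = (s + 1)(s - 3)(s - 5) / 16
  L_2(s) = (s + 1)(s - 1)(s - 5) / -16
  L_3(s) = (s + 1)(s - 1)(s - 3) / 48
Then f(s) = 12·L_0(s) - 2·L_1(s) - 40·L_2(s) - 198·L_3(s).
Expanding and collecting terms gives f(s) = -2s^3 + 3s^2 - 5s + 2.
Check: f(3) = -40. ✓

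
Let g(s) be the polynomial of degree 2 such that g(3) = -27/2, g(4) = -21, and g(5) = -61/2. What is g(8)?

-71

Using the Lagrange interpolation formula with nodes 3, 4, 5:
  L_0(s) = (s - 4)(s - 5) / 2
  L_1(s) = (s - 3)(s - 5) / -1
  L_2(s) = (s - 3)(s - 4) / 2
Then g(s) = -27/2·L_0(s) - 21·L_1(s) - 61/2·L_2(s).
Expanding and collecting terms gives g(s) = -s² - (1/2)s - 3.
Evaluating at s = 8: g(8) = -71.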